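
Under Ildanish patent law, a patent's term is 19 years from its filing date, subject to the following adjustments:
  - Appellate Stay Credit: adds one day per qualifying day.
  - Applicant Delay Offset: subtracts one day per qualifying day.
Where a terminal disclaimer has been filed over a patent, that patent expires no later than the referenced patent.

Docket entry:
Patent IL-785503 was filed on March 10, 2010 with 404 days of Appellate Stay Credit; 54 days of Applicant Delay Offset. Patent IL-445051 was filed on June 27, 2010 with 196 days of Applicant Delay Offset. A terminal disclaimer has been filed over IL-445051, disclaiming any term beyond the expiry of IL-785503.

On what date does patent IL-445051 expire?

Natural term of IL-445051:
  Base: filing + 19 years → 27 June 2029.
  Applicant Delay Offset: −196 days → 13 December 2028.
Expiry of referenced patent IL-785503:
  Base: filing + 19 years → 10 March 2029.
  Appellate Stay Credit: +404 days → 18 April 2030.
  Applicant Delay Offset: −54 days → 23 February 2030.
Terminal disclaimer: IL-445051 expires on the earlier of 13 December 2028 and 23 February 2030.

December 13, 2028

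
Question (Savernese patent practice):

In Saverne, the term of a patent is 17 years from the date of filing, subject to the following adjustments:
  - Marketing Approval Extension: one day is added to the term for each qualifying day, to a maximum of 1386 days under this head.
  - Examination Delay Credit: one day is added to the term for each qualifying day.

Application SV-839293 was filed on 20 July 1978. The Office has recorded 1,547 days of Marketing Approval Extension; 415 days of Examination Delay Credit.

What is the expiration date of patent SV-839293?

June 24, 2000

Base term: filing date + 17 years → 20 July 1995.
Marketing Approval Extension: 1547 days claimed exceeds the 1386-day cap, so +1386 days → 6 May 1999.
Examination Delay Credit: +415 days → 24 June 2000.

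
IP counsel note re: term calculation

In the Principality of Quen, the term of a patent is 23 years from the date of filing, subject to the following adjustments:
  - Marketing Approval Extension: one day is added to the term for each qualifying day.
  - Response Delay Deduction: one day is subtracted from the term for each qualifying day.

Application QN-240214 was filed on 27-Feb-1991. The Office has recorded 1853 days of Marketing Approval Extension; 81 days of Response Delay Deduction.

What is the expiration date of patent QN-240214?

January 4, 2019

Base term: filing date + 23 years → 27 February 2014.
Marketing Approval Extension: +1853 days → 26 March 2019.
Response Delay Deduction: −81 days → 4 January 2019.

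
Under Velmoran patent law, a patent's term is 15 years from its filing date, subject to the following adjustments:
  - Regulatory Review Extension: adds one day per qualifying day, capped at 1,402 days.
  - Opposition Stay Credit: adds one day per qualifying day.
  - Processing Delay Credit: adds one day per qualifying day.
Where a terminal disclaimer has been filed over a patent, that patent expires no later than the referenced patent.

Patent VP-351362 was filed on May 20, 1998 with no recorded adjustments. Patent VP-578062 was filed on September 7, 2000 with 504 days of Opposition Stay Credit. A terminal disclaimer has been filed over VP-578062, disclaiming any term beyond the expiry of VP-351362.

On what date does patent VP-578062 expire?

Natural term of VP-578062:
  Base: filing + 15 years → 7 September 2015.
  Opposition Stay Credit: +504 days → 23 January 2017.
Expiry of referenced patent VP-351362:
  Base: filing + 15 years → 20 May 2013.
Terminal disclaimer: VP-578062 expires on the earlier of 23 January 2017 and 20 May 2013.

2013-05-20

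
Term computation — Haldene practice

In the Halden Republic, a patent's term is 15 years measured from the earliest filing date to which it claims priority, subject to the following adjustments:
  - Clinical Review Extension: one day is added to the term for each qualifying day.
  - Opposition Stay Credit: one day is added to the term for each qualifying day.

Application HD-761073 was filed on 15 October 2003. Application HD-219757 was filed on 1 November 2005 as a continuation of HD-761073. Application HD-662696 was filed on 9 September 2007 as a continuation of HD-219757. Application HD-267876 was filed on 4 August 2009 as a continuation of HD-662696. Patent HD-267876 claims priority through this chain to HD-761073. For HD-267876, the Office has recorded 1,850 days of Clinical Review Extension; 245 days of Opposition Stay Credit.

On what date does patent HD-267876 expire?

Earliest priority filing: 15 October 2003.
Base term: 15 October 2003 + 15 years → 15 October 2018.
Clinical Review Extension: +1850 days → 8 November 2023.
Opposition Stay Credit: +245 days → 10 July 2024.

2024-07-10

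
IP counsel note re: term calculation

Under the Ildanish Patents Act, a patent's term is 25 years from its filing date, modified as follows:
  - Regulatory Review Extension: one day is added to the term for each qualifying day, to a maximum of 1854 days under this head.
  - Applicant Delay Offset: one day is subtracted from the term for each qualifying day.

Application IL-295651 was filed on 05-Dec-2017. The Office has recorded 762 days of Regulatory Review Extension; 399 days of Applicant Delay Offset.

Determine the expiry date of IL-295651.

Base term: filing date + 25 years → 5 December 2042.
Regulatory Review Extension: 762 days (within the 1854-day cap) → +762 days → 5 January 2045.
Applicant Delay Offset: −399 days → 3 December 2043.

2043-12-03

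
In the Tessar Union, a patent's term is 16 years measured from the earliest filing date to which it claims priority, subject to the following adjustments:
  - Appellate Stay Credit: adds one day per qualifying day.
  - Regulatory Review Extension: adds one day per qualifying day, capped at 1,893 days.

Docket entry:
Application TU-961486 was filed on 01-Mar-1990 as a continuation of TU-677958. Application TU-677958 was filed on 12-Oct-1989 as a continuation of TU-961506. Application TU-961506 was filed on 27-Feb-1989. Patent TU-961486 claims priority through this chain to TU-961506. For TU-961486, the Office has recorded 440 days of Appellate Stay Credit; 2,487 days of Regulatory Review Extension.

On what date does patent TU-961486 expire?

Earliest priority filing: 27 February 1989.
Base term: 27 February 1989 + 16 years → 27 February 2005.
Appellate Stay Credit: +440 days → 13 May 2006.
Regulatory Review Extension: 2487 days claimed exceeds the 1893-day cap, so +1893 days → 19 July 2011.

2011-07-19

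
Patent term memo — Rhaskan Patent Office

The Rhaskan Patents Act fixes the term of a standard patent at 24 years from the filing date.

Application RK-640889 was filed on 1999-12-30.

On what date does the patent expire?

2023-12-30

Filing date + 24 years → 30 December 2023.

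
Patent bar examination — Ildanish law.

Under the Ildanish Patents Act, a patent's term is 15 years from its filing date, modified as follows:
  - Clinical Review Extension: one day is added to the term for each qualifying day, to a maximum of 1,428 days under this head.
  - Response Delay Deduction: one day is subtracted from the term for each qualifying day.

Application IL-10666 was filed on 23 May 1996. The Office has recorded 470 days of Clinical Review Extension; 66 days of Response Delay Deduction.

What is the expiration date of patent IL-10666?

2012-06-30

Base term: filing date + 15 years → 23 May 2011.
Clinical Review Extension: 470 days (within the 1428-day cap) → +470 days → 4 September 2012.
Response Delay Deduction: −66 days → 30 June 2012.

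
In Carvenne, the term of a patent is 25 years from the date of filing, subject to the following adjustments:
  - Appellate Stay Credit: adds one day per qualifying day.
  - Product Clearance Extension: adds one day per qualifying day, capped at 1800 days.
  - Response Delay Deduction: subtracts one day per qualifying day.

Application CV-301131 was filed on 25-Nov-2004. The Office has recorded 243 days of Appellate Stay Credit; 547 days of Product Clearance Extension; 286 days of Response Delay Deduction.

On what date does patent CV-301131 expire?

Base term: filing date + 25 years → 25 November 2029.
Appellate Stay Credit: +243 days → 26 July 2030.
Product Clearance Extension: 547 days (within the 1800-day cap) → +547 days → 24 January 2032.
Response Delay Deduction: −286 days → 13 April 2031.

2031-04-13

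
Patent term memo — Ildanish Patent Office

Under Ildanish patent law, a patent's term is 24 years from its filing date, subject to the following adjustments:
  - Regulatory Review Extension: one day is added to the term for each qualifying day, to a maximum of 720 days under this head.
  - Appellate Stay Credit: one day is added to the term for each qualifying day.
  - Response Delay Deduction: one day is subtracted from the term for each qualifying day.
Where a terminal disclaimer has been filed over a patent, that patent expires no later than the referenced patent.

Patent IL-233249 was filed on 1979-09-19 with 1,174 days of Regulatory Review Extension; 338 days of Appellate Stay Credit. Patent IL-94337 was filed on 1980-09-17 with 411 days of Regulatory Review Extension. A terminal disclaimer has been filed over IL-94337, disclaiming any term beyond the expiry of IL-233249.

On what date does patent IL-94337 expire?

Natural term of IL-94337:
  Base: filing + 24 years → 17 September 2004.
  Regulatory Review Extension: 411 days (within the 720-day cap) → +411 days → 2 November 2005.
Expiry of referenced patent IL-233249:
  Base: filing + 24 years → 19 September 2003.
  Regulatory Review Extension: 1174 days claimed exceeds the 720-day cap, so +720 days → 8 September 2005.
  Appellate Stay Credit: +338 days → 12 August 2006.
Terminal disclaimer: IL-94337 expires on the earlier of 2 November 2005 and 12 August 2006.

2005-11-02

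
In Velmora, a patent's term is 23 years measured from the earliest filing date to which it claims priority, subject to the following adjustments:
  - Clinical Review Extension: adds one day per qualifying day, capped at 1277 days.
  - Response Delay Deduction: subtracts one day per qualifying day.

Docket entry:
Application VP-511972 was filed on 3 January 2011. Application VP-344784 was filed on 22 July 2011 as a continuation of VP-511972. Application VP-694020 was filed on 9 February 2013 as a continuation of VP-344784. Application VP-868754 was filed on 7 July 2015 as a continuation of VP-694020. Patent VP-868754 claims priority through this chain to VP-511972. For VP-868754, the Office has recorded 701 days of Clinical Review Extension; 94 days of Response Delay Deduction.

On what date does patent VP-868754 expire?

Earliest priority filing: 3 January 2011.
Base term: 3 January 2011 + 23 years → 3 January 2034.
Clinical Review Extension: 701 days (within the 1277-day cap) → +701 days → 5 December 2035.
Response Delay Deduction: −94 days → 2 September 2035.

September 2, 2035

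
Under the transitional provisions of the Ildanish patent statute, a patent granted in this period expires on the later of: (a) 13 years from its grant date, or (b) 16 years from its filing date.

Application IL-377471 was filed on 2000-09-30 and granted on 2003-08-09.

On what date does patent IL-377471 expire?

2016-09-30

(a) grant + 13 years → 9 August 2016.
(b) filing + 16 years → 30 September 2016.
Later of the two: 30 September 2016.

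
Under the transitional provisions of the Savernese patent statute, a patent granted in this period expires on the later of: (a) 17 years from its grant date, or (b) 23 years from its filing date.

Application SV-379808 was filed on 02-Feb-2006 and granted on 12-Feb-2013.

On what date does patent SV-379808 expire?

February 12, 2030

(a) grant + 17 years → 12 February 2030.
(b) filing + 23 years → 2 February 2029.
Later of the two: 12 February 2030.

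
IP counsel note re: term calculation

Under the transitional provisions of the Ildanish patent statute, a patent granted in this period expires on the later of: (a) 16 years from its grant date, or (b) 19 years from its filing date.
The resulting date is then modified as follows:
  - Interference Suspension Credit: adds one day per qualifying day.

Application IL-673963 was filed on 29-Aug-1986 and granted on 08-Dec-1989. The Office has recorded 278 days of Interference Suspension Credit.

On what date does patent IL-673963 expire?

(a) grant + 16 years → 8 December 2005.
(b) filing + 19 years → 29 August 2005.
Later of the two: 8 December 2005.
Interference Suspension Credit: +278 days → 12 September 2006.

September 12, 2006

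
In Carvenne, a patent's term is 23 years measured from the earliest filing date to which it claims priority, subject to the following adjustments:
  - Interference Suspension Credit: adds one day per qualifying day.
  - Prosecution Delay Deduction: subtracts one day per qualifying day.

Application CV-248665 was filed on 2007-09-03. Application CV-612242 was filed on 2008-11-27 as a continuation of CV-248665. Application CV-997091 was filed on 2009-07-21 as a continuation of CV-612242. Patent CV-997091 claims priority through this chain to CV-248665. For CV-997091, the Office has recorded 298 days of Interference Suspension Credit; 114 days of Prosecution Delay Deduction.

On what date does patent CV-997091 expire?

Earliest priority filing: 3 September 2007.
Base term: 3 September 2007 + 23 years → 3 September 2030.
Interference Suspension Credit: +298 days → 28 June 2031.
Prosecution Delay Deduction: −114 days → 6 March 2031.

2031-03-06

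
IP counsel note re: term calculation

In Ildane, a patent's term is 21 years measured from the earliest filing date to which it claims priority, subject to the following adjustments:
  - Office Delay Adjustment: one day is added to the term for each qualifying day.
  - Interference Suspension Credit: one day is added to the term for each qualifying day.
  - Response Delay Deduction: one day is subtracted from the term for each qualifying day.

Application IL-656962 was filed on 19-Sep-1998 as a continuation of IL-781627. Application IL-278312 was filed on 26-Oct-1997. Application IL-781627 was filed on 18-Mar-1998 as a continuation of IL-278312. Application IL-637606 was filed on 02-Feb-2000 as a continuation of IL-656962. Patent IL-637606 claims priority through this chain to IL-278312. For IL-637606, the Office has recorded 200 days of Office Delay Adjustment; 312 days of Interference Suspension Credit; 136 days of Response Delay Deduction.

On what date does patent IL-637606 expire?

Earliest priority filing: 26 October 1997.
Base term: 26 October 1997 + 21 years → 26 October 2018.
Office Delay Adjustment: +200 days → 14 May 2019.
Interference Suspension Credit: +312 days → 21 March 2020.
Response Delay Deduction: −136 days → 6 November 2019.

November 6, 2019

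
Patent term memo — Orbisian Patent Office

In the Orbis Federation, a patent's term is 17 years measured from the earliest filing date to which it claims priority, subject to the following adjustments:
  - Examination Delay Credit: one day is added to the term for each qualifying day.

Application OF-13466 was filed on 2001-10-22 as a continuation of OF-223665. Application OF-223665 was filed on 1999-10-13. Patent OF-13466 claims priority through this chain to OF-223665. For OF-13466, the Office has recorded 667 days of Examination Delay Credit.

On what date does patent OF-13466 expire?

2018-08-11

Earliest priority filing: 13 October 1999.
Base term: 13 October 1999 + 17 years → 13 October 2016.
Examination Delay Credit: +667 days → 11 August 2018.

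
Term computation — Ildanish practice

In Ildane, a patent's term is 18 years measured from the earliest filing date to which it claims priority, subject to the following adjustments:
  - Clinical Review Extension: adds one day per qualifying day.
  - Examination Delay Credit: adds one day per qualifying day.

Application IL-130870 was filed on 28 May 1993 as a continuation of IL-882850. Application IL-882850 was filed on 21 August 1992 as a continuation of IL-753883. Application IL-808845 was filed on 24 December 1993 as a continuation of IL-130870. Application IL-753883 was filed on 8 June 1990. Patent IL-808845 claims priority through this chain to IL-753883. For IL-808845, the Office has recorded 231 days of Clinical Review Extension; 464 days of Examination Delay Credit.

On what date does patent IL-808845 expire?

Earliest priority filing: 8 June 1990.
Base term: 8 June 1990 + 18 years → 8 June 2008.
Clinical Review Extension: +231 days → 25 January 2009.
Examination Delay Credit: +464 days → 4 May 2010.

2010-05-04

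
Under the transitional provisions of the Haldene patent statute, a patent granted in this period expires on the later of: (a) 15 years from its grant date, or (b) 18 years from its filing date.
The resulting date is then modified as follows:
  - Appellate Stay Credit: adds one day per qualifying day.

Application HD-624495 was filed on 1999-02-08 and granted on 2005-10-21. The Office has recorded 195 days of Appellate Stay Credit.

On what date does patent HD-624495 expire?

2021-05-04

(a) grant + 15 years → 21 October 2020.
(b) filing + 18 years → 8 February 2017.
Later of the two: 21 October 2020.
Appellate Stay Credit: +195 days → 4 May 2021.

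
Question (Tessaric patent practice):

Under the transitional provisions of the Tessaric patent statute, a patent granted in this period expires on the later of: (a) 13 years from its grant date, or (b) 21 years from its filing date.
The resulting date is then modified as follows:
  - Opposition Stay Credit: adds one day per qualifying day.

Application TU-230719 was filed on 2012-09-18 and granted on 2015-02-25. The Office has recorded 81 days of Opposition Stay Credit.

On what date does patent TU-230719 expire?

2033-12-08

(a) grant + 13 years → 25 February 2028.
(b) filing + 21 years → 18 September 2033.
Later of the two: 18 September 2033.
Opposition Stay Credit: +81 days → 8 December 2033.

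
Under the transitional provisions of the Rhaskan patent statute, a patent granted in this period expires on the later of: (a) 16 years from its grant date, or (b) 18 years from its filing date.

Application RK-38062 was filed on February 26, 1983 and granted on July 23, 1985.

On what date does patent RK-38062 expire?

2001-07-23

(a) grant + 16 years → 23 July 2001.
(b) filing + 18 years → 26 February 2001.
Later of the two: 23 July 2001.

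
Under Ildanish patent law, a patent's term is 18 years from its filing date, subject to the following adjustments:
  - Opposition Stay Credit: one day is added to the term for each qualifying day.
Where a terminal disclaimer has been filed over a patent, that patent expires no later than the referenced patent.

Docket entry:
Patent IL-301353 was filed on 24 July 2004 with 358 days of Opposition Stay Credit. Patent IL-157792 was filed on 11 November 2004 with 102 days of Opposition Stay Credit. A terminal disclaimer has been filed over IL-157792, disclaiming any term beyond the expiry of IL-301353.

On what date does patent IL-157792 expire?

Natural term of IL-157792:
  Base: filing + 18 years → 11 November 2022.
  Opposition Stay Credit: +102 days → 21 February 2023.
Expiry of referenced patent IL-301353:
  Base: filing + 18 years → 24 July 2022.
  Opposition Stay Credit: +358 days → 17 July 2023.
Terminal disclaimer: IL-157792 expires on the earlier of 21 February 2023 and 17 July 2023.

February 21, 2023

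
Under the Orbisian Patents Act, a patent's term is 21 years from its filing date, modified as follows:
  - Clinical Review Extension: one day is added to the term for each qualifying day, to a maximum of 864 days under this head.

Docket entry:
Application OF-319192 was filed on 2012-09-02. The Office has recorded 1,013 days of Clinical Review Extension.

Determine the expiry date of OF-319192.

January 14, 2036

Base term: filing date + 21 years → 2 September 2033.
Clinical Review Extension: 1013 days claimed exceeds the 864-day cap, so +864 days → 14 January 2036.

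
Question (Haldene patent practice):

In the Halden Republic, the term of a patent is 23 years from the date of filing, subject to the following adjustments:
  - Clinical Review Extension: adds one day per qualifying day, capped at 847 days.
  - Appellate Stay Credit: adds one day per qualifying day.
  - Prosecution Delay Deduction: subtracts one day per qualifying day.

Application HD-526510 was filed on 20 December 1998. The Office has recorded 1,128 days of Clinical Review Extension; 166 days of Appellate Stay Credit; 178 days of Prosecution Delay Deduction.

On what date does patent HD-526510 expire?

Base term: filing date + 23 years → 20 December 2021.
Clinical Review Extension: 1128 days claimed exceeds the 847-day cap, so +847 days → 15 April 2024.
Appellate Stay Credit: +166 days → 28 September 2024.
Prosecution Delay Deduction: −178 days → 3 April 2024.

April 3, 2024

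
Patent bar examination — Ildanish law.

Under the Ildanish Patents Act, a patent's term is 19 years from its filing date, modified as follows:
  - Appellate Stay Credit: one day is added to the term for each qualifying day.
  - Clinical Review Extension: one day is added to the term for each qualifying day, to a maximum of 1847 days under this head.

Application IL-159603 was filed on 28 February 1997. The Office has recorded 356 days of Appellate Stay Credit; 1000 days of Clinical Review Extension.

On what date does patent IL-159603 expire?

Base term: filing date + 19 years → 28 February 2016.
Appellate Stay Credit: +356 days → 18 February 2017.
Clinical Review Extension: 1000 days (within the 1847-day cap) → +1000 days → 15 November 2019.

2019-11-15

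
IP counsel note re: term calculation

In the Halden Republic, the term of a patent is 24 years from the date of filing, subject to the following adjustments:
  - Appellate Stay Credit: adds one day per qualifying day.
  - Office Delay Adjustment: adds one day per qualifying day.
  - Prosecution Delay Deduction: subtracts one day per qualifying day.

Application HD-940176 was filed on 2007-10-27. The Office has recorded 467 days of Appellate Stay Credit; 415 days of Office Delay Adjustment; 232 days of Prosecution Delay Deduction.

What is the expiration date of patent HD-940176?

Base term: filing date + 24 years → 27 October 2031.
Appellate Stay Credit: +467 days → 5 February 2033.
Office Delay Adjustment: +415 days → 27 March 2034.
Prosecution Delay Deduction: −232 days → 7 August 2033.

2033-08-07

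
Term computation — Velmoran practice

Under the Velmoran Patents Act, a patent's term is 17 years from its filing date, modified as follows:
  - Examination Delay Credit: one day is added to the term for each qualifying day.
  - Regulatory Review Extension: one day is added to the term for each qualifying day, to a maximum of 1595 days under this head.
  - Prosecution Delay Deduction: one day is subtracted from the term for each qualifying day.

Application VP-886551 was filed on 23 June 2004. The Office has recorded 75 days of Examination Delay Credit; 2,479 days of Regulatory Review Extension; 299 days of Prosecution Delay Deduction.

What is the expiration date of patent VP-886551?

Base term: filing date + 17 years → 23 June 2021.
Examination Delay Credit: +75 days → 6 September 2021.
Regulatory Review Extension: 2479 days claimed exceeds the 1595-day cap, so +1595 days → 18 January 2026.
Prosecution Delay Deduction: −299 days → 25 March 2025.

March 25, 2025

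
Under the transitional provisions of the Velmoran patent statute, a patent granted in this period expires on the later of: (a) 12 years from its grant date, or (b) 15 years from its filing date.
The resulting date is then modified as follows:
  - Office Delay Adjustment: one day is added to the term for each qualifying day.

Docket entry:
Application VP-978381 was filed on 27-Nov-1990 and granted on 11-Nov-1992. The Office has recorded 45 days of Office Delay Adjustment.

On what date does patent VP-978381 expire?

2006-01-11

(a) grant + 12 years → 11 November 2004.
(b) filing + 15 years → 27 November 2005.
Later of the two: 27 November 2005.
Office Delay Adjustment: +45 days → 11 January 2006.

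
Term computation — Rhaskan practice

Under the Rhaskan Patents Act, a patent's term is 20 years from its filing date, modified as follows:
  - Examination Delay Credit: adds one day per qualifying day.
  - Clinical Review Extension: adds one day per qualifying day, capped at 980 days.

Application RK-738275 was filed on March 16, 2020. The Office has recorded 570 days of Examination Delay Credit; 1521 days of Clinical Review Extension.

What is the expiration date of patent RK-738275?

2044-06-13

Base term: filing date + 20 years → 16 March 2040.
Examination Delay Credit: +570 days → 7 October 2041.
Clinical Review Extension: 1521 days claimed exceeds the 980-day cap, so +980 days → 13 June 2044.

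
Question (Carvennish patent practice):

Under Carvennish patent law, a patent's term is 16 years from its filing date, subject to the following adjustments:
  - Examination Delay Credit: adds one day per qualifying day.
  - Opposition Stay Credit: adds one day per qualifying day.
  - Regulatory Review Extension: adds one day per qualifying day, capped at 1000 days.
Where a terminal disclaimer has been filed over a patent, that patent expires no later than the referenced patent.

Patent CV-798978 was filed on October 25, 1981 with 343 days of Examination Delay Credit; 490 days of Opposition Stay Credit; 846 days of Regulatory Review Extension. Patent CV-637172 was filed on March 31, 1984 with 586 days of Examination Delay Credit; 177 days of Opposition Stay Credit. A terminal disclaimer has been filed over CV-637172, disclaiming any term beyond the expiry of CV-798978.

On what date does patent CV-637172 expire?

Natural term of CV-637172:
  Base: filing + 16 years → 31 March 2000.
  Examination Delay Credit: +586 days → 7 November 2001.
  Opposition Stay Credit: +177 days → 3 May 2002.
Expiry of referenced patent CV-798978:
  Base: filing + 16 years → 25 October 1997.
  Examination Delay Credit: +343 days → 3 October 1998.
  Opposition Stay Credit: +490 days → 5 February 2000.
  Regulatory Review Extension: 846 days (within the 1000-day cap) → +846 days → 31 May 2002.
Terminal disclaimer: CV-637172 expires on the earlier of 3 May 2002 and 31 May 2002.

May 3, 2002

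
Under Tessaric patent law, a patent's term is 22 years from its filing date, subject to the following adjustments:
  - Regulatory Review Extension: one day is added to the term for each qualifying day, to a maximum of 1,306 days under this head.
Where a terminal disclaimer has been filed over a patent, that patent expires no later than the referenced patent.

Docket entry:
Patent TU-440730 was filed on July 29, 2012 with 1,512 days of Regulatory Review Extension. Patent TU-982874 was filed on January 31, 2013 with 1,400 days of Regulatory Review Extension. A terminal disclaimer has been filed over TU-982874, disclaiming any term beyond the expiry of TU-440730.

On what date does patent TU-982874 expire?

Natural term of TU-982874:
  Base: filing + 22 years → 31 January 2035.
  Regulatory Review Extension: 1400 days claimed exceeds the 1306-day cap, so +1306 days → 29 August 2038.
Expiry of referenced patent TU-440730:
  Base: filing + 22 years → 29 July 2034.
  Regulatory Review Extension: 1512 days claimed exceeds the 1306-day cap, so +1306 days → 24 February 2038.
Terminal disclaimer: TU-982874 expires on the earlier of 29 August 2038 and 24 February 2038.

2038-02-24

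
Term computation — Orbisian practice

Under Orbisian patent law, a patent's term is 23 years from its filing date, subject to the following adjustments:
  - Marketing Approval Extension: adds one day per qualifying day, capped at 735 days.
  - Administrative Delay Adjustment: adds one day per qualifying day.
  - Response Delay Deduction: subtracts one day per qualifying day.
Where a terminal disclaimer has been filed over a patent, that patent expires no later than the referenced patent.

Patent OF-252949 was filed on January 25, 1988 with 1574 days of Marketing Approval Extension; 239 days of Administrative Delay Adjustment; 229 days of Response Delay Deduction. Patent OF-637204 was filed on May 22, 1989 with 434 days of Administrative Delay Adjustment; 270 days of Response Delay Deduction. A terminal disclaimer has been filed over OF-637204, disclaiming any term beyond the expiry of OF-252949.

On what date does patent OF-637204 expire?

November 2, 2012

Natural term of OF-637204:
  Base: filing + 23 years → 22 May 2012.
  Administrative Delay Adjustment: +434 days → 30 July 2013.
  Response Delay Deduction: −270 days → 2 November 2012.
Expiry of referenced patent OF-252949:
  Base: filing + 23 years → 25 January 2011.
  Marketing Approval Extension: 1574 days claimed exceeds the 735-day cap, so +735 days → 29 January 2013.
  Administrative Delay Adjustment: +239 days → 25 September 2013.
  Response Delay Deduction: −229 days → 8 February 2013.
Terminal disclaimer: OF-637204 expires on the earlier of 2 November 2012 and 8 February 2013.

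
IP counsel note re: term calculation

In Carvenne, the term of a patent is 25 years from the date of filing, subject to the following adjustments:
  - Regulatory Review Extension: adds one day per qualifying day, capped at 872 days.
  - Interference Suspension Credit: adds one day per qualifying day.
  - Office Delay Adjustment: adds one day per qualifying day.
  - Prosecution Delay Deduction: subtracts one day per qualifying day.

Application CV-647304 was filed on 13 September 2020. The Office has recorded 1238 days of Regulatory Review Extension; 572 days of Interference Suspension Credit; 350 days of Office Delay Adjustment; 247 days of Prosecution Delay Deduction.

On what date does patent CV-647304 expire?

December 8, 2049

Base term: filing date + 25 years → 13 September 2045.
Regulatory Review Extension: 1238 days claimed exceeds the 872-day cap, so +872 days → 2 February 2048.
Interference Suspension Credit: +572 days → 27 August 2049.
Office Delay Adjustment: +350 days → 12 August 2050.
Prosecution Delay Deduction: −247 days → 8 December 2049.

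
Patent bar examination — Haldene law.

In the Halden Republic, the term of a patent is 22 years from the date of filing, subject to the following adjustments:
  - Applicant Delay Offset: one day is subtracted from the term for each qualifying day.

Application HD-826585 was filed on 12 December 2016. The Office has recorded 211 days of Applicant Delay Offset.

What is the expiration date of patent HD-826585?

May 15, 2038

Base term: filing date + 22 years → 12 December 2038.
Applicant Delay Offset: −211 days → 15 May 2038.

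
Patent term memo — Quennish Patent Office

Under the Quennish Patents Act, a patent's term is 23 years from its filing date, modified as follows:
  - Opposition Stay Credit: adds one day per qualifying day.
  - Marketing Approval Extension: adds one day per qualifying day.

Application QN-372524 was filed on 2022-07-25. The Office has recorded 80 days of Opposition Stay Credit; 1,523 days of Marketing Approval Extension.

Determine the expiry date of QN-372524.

December 14, 2049

Base term: filing date + 23 years → 25 July 2045.
Opposition Stay Credit: +80 days → 13 October 2045.
Marketing Approval Extension: +1523 days → 14 December 2049.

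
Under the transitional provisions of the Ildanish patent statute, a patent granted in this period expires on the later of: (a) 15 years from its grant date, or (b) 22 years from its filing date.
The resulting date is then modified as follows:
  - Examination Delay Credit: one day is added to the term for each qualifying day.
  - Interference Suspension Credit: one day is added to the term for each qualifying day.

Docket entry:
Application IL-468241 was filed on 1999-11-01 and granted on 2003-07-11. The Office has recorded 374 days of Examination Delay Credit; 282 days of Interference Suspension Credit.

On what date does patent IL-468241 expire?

(a) grant + 15 years → 11 July 2018.
(b) filing + 22 years → 1 November 2021.
Later of the two: 1 November 2021.
Examination Delay Credit: +374 days → 10 November 2022.
Interference Suspension Credit: +282 days → 19 August 2023.

August 19, 2023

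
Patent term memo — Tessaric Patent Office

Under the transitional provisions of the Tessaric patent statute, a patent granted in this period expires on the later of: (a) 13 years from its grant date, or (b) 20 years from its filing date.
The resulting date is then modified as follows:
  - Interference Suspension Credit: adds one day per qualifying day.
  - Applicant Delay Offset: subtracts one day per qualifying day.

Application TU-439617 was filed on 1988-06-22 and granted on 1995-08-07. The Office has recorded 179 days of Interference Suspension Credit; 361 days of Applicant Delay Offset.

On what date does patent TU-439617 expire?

2008-02-07

(a) grant + 13 years → 7 August 2008.
(b) filing + 20 years → 22 June 2008.
Later of the two: 7 August 2008.
Interference Suspension Credit: +179 days → 2 February 2009.
Applicant Delay Offset: −361 days → 7 February 2008.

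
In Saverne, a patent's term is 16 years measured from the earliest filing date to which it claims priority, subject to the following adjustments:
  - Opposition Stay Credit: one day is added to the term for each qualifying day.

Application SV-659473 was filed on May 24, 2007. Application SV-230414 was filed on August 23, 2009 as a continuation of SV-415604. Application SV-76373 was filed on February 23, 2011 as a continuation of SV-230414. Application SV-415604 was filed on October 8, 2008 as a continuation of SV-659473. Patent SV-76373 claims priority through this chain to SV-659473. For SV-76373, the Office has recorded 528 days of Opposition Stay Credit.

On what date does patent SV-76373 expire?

November 2, 2024

Earliest priority filing: 24 May 2007.
Base term: 24 May 2007 + 16 years → 24 May 2023.
Opposition Stay Credit: +528 days → 2 November 2024.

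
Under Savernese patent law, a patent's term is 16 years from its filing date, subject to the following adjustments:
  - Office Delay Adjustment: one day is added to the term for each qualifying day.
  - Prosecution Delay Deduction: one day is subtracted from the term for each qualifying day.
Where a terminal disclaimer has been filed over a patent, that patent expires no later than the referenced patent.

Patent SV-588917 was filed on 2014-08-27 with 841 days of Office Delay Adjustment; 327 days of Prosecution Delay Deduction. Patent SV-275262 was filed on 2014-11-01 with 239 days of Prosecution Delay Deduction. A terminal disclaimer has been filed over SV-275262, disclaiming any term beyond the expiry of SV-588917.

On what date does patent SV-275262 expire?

Natural term of SV-275262:
  Base: filing + 16 years → 1 November 2030.
  Prosecution Delay Deduction: −239 days → 7 March 2030.
Expiry of referenced patent SV-588917:
  Base: filing + 16 years → 27 August 2030.
  Office Delay Adjustment: +841 days → 15 December 2032.
  Prosecution Delay Deduction: −327 days → 23 January 2032.
Terminal disclaimer: SV-275262 expires on the earlier of 7 March 2030 and 23 January 2032.

March 7, 2030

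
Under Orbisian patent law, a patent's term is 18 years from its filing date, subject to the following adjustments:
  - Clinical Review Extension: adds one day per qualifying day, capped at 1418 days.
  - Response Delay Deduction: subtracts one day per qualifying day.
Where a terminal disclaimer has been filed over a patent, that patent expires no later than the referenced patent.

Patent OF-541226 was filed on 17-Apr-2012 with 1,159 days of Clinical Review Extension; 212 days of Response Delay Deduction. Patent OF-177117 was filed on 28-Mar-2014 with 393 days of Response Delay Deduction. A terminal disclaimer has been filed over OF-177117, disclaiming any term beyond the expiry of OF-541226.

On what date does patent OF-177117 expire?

Natural term of OF-177117:
  Base: filing + 18 years → 28 March 2032.
  Response Delay Deduction: −393 days → 1 March 2031.
Expiry of referenced patent OF-541226:
  Base: filing + 18 years → 17 April 2030.
  Clinical Review Extension: 1159 days (within the 1418-day cap) → +1159 days → 19 June 2033.
  Response Delay Deduction: −212 days → 19 November 2032.
Terminal disclaimer: OF-177117 expires on the earlier of 1 March 2031 and 19 November 2032.

March 1, 2031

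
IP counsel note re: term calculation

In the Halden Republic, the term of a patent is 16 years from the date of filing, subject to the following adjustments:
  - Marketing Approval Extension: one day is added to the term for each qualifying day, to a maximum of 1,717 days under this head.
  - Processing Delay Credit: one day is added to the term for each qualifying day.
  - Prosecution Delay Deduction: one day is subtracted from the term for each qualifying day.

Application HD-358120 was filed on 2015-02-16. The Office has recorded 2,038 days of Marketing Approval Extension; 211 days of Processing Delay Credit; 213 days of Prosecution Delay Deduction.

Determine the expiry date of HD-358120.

2035-10-28

Base term: filing date + 16 years → 16 February 2031.
Marketing Approval Extension: 2038 days claimed exceeds the 1717-day cap, so +1717 days → 30 October 2035.
Processing Delay Credit: +211 days → 28 May 2036.
Prosecution Delay Deduction: −213 days → 28 October 2035.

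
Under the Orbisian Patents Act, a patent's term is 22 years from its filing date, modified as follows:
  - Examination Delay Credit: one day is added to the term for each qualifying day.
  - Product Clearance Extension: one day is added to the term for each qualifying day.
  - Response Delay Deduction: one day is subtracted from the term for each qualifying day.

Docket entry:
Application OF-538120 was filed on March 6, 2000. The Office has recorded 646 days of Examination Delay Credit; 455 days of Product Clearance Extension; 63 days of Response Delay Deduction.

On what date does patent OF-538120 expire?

Base term: filing date + 22 years → 6 March 2022.
Examination Delay Credit: +646 days → 12 December 2023.
Product Clearance Extension: +455 days → 11 March 2025.
Response Delay Deduction: −63 days → 7 January 2025.

2025-01-07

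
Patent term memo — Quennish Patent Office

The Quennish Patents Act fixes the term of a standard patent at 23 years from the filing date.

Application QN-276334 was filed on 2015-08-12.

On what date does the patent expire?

Filing date + 23 years → 12 August 2038.

2038-08-12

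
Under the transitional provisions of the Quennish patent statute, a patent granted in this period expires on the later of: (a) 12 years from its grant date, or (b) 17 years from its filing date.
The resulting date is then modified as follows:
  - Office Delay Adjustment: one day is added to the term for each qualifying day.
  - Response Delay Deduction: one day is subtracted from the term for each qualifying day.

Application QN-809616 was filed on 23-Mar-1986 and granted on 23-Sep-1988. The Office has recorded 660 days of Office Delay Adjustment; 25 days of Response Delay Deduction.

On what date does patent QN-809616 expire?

(a) grant + 12 years → 23 September 2000.
(b) filing + 17 years → 23 March 2003.
Later of the two: 23 March 2003.
Office Delay Adjustment: +660 days → 11 January 2005.
Response Delay Deduction: −25 days → 17 December 2004.

2004-12-17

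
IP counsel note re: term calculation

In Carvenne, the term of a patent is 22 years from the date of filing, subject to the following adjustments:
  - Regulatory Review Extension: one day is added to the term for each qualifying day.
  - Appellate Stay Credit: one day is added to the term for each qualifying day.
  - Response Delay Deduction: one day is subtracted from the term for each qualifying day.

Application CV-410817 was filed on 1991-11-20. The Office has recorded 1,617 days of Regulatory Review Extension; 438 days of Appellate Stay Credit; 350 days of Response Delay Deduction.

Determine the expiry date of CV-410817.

Base term: filing date + 22 years → 20 November 2013.
Regulatory Review Extension: +1617 days → 25 April 2018.
Appellate Stay Credit: +438 days → 7 July 2019.
Response Delay Deduction: −350 days → 22 July 2018.

July 22, 2018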